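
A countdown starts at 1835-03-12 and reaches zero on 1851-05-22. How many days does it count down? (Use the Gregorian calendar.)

Mar 12, 1835 → Mar 12, 1836: 366 days (Feb 29, 1836 is in that span).
Mar 12, 1836 → Mar 12, 1837: 365 days.
Mar 12, 1837 → Mar 12, 1838: 365 days.
Mar 12, 1838 → Mar 12, 1839: 365 days.
Mar 12, 1839 → Mar 12, 1840: 366 days (Feb 29, 1840 is in that span).
Mar 12, 1840 → Mar 12, 1841: 365 days.
Mar 12, 1841 → Mar 12, 1842: 365 days.
Mar 12, 1842 → Mar 12, 1843: 365 days.
Mar 12, 1843 → Mar 12, 1844: 366 days (Feb 29, 1844 is in that span).
Mar 12, 1844 → Mar 12, 1845: 365 days.
Mar 12, 1845 → Mar 12, 1846: 365 days.
Mar 12, 1846 → Mar 12, 1847: 365 days.
Mar 12, 1847 → Mar 12, 1848: 366 days (Feb 29, 1848 is in that span).
Mar 12, 1848 → Mar 12, 1849: 365 days.
Mar 12, 1849 → Mar 12, 1850: 365 days.
Mar 12, 1850 → Mar 12, 1851: 365 days.
Mar 12, 1851 → Apr 12, 1851: 31 days (March has 31).
Apr 12, 1851 → May 12, 1851: 30 days (April has 30).
May 12, 1851 → May 22, 1851: 10 days.
Total: 5915 days.

5915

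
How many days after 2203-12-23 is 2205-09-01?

618

Dec 23, 2203 → Dec 23, 2204: 366 days (Feb 29, 2204 is in that span).
Dec 23, 2204 → Jan 23, 2205: 31 days (December has 31).
Jan 23, 2205 → Feb 23, 2205: 31 days (January has 31).
Feb 23, 2205 → Mar 23, 2205: 28 days (February has 28).
Mar 23, 2205 → Apr 23, 2205: 31 days (March has 31).
Apr 23, 2205 → May 23, 2205: 30 days (April has 30).
May 23, 2205 → Jun 23, 2205: 31 days (May has 31).
Jun 23, 2205 → Jul 23, 2205: 30 days (June has 30).
Jul 23, 2205 → Aug 23, 2205: 31 days (July has 31).
Aug 23, 2205 → Sep 1, 2205: 9 days.
Total: 618 days.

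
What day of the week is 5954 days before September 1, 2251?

Thursday

First find the weekday of Sep 1, 2251. Doomsday rule: the anchor day for the 2200s is Friday. For year 51: 51÷12 = 4 r 3, and 3÷4 = 0, so 4+3+0 = 7.
Friday + 7 ≡ Friday — that's 2251's doomsday.
In September the doomsday date is Sep 5.
Sep 1 is 4 days before Sep 5; 4 mod 7 = 4, so Friday − 4 = Monday.
5954 mod 7 = 4, so 5954 days before a Monday is Monday − 4 = Thursday.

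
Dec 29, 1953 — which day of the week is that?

Doomsday rule: the anchor day for the 1900s is Wednesday. For year 53: 53÷12 = 4 r 5, and 5÷4 = 1, so 4+5+1 = 10.
Wednesday + 10 ≡ Saturday — that's 1953's doomsday.
In December the doomsday date is Dec 12.
Dec 29 is 17 days after Dec 12; 17 mod 7 = 3, so Saturday + 3 = Tuesday.

Tuesday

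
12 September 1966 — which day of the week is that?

Doomsday rule: the anchor day for the 1900s is Wednesday. For year 66: 66÷12 = 5 r 6, and 6÷4 = 1, so 5+6+1 = 12.
Wednesday + 12 ≡ Monday — that's 1966's doomsday.
In September the doomsday date is Sep 5.
Sep 12 is 7 days after Sep 5; 7 mod 7 = 0, so Monday + 0 = Monday.

Monday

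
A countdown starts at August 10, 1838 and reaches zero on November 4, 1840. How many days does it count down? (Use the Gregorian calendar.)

Aug 10, 1838 → Aug 10, 1839: 365 days.
Aug 10, 1839 → Aug 10, 1840: 366 days (Feb 29, 1840 is in that span).
Aug 10, 1840 → Sep 10, 1840: 31 days (August has 31).
Sep 10, 1840 → Oct 10, 1840: 30 days (September has 30).
Oct 10, 1840 → Nov 4, 1840: 25 days.
Total: 817 days.

817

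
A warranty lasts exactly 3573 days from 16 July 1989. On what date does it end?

+365 (one year) → Jul 16, 1990 (3208 left).
+365 (one year) → Jul 16, 1991 (2843 left).
+366 (one year; includes Feb 29, 1992) → Jul 16, 1992 (2477 left).
+365 (one year) → Jul 16, 1993 (2112 left).
+365 (one year) → Jul 16, 1994 (1747 left).
+365 (one year) → Jul 16, 1995 (1382 left).
+366 (one year; includes Feb 29, 1996) → Jul 16, 1996 (1016 left).
+365 (one year) → Jul 16, 1997 (651 left).
+365 (one year) → Jul 16, 1998 (286 left).
Jul has 31 days: +16 → Aug 1, 1998 (270 left).
Aug has 31 days: +31 → Sep 1, 1998 (239 left).
Sep has 30 days: +30 → Oct 1, 1998 (209 left).
Oct has 31 days: +31 → Nov 1, 1998 (178 left).
Nov has 30 days: +30 → Dec 1, 1998 (148 left).
Dec has 31 days: +31 → Jan 1, 1999 (117 left).
Jan has 31 days: +31 → Feb 1, 1999 (86 left).
Feb has 28 days: +28 → Mar 1, 1999 (58 left).
Mar has 31 days: +31 → Apr 1, 1999 (27 left).
+27 → Apr 28, 1999.

April 28, 1999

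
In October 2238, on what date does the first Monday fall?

October 1, 2238

October 1, 2238 is a Monday.
The first Monday is therefore October 1 (same day).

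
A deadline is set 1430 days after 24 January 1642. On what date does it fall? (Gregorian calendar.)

December 24, 1645

+365 (one year) → Jan 24, 1643 (1065 left).
+365 (one year) → Jan 24, 1644 (700 left).
+366 (one year; includes Feb 29, 1644) → Jan 24, 1645 (334 left).
Jan has 31 days: +8 → Feb 1, 1645 (326 left).
Feb has 28 days: +28 → Mar 1, 1645 (298 left).
Mar has 31 days: +31 → Apr 1, 1645 (267 left).
Apr has 30 days: +30 → May 1, 1645 (237 left).
May has 31 days: +31 → Jun 1, 1645 (206 left).
Jun has 30 days: +30 → Jul 1, 1645 (176 left).
Jul has 31 days: +31 → Aug 1, 1645 (145 left).
Aug has 31 days: +31 → Sep 1, 1645 (114 left).
Sep has 30 days: +30 → Oct 1, 1645 (84 left).
Oct has 31 days: +31 → Nov 1, 1645 (53 left).
Nov has 30 days: +30 → Dec 1, 1645 (23 left).
+23 → Dec 24, 1645.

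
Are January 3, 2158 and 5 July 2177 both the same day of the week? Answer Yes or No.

No

From Jan 3, 2158 to Jul 5, 2177 is 7123 days.
7123 mod 7 = 4, so they are different weekdays.
(Jan 3, 2158 is a Tuesday; Jul 5, 2177 is a Saturday.)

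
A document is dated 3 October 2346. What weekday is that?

Doomsday rule: the anchor day for the 2300s is Wednesday. For year 46: 46÷12 = 3 r 10, and 10÷4 = 2, so 3+10+2 = 15.
Wednesday + 15 ≡ Thursday — that's 2346's doomsday.
In October the doomsday date is Oct 10.
Oct 3 is 7 days before Oct 10; 7 mod 7 = 0, so Thursday − 0 = Thursday.

Thursday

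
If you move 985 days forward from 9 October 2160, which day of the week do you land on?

Tuesday

Oct 9, 2160 is a Thursday.
985 mod 7 = 5, so 985 days after a Thursday is Thursday + 5 = Tuesday.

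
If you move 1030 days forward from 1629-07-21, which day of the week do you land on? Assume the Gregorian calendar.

Jul 21, 1629 is a Saturday.
1030 mod 7 = 1, so 1030 days after a Saturday is Saturday + 1 = Sunday.

Sunday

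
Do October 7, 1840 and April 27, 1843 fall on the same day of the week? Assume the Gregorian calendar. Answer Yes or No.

From Oct 7, 1840 to Apr 27, 1843 is 932 days.
932 mod 7 = 1, so they are different weekdays.
(Oct 7, 1840 is a Wednesday; Apr 27, 1843 is a Thursday.)

No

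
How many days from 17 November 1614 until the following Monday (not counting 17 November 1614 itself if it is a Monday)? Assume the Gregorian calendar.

Nov 17, 1614 is a Monday.
From Monday to the next Monday is 7 days.

7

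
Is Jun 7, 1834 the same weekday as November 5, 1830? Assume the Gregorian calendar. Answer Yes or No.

No

From Nov 5, 1830 to Jun 7, 1834 is 1310 days.
1310 mod 7 = 1, so they are different weekdays.
(Nov 5, 1830 is a Friday; Jun 7, 1834 is a Saturday.)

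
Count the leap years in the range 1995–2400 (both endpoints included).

99

Multiples of 4 in [1995,2400]: 102.
Of those, multiples of 100: 5 (not leap unless ÷400).
Multiples of 400: 2.
Leap years = 102 − 5 + 2 = 99.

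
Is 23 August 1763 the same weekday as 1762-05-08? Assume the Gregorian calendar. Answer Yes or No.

No

From May 8, 1762 to Aug 23, 1763 is 472 days.
472 mod 7 = 3, so they are different weekdays.
(May 8, 1762 is a Saturday; Aug 23, 1763 is a Tuesday.)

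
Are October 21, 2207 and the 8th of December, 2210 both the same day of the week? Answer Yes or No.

From Oct 21, 2207 to Dec 8, 2210 is 1144 days.
1144 mod 7 = 3, so they are different weekdays.
(Oct 21, 2207 is a Wednesday; Dec 8, 2210 is a Saturday.)

No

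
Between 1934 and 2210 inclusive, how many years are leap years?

Multiples of 4 in [1934,2210]: 69.
Of those, multiples of 100: 3 (not leap unless ÷400).
Multiples of 400: 1.
Leap years = 69 − 3 + 1 = 67.

67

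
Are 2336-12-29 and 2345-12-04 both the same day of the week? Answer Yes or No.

From Dec 29, 2336 to Dec 4, 2345 is 3262 days.
3262 mod 7 = 0, so they are the same weekday.
(Dec 29, 2336 is a Tuesday; Dec 4, 2345 is a Tuesday.)

Yes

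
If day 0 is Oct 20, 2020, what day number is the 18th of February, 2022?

486

Oct 20, 2020 → Oct 20, 2021: 365 days.
Oct 20, 2021 → Nov 20, 2021: 31 days (October has 31).
Nov 20, 2021 → Dec 20, 2021: 30 days (November has 30).
Dec 20, 2021 → Jan 20, 2022: 31 days (December has 31).
Jan 20, 2022 → Feb 18, 2022: 29 days.
Total: 486 days.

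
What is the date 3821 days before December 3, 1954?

June 17, 1944

−365 (one year) → Dec 3, 1953 (3456 left).
−365 (one year) → Dec 3, 1952 (3091 left).
−366 (one year; includes Feb 29, 1952) → Dec 3, 1951 (2725 left).
−365 (one year) → Dec 3, 1950 (2360 left).
−365 (one year) → Dec 3, 1949 (1995 left).
−365 (one year) → Dec 3, 1948 (1630 left).
−366 (one year; includes Feb 29, 1948) → Dec 3, 1947 (1264 left).
−365 (one year) → Dec 3, 1946 (899 left).
−365 (one year) → Dec 3, 1945 (534 left).
−365 (one year) → Dec 3, 1944 (169 left).
−3 → Nov 30, 1944 (end of Nov, 30 days; 166 left).
−30 → Oct 31, 1944 (end of Oct, 31 days; 136 left).
−31 → Sep 30, 1944 (end of Sep, 30 days; 105 left).
−30 → Aug 31, 1944 (end of Aug, 31 days; 75 left).
−31 → Jul 31, 1944 (end of Jul, 31 days; 44 left).
−31 → Jun 30, 1944 (end of Jun, 30 days; 13 left).
−13 → Jun 17, 1944.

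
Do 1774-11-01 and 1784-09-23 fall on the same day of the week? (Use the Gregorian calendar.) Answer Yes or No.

From Nov 1, 1774 to Sep 23, 1784 is 3614 days.
3614 mod 7 = 2, so they are different weekdays.
(Nov 1, 1774 is a Tuesday; Sep 23, 1784 is a Thursday.)

No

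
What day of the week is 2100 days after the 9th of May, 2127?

Friday

May 9, 2127 is a Friday.
2100 mod 7 = 0, so 2100 days after a Friday is Friday + 0 = Friday.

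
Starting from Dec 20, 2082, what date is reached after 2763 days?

July 14, 2090

+365 (one year) → Dec 20, 2083 (2398 left).
+366 (one year; includes Feb 29, 2084) → Dec 20, 2084 (2032 left).
+365 (one year) → Dec 20, 2085 (1667 left).
+365 (one year) → Dec 20, 2086 (1302 left).
+365 (one year) → Dec 20, 2087 (937 left).
+366 (one year; includes Feb 29, 2088) → Dec 20, 2088 (571 left).
+365 (one year) → Dec 20, 2089 (206 left).
Dec has 31 days: +12 → Jan 1, 2090 (194 left).
Jan has 31 days: +31 → Feb 1, 2090 (163 left).
Feb has 28 days: +28 → Mar 1, 2090 (135 left).
Mar has 31 days: +31 → Apr 1, 2090 (104 left).
Apr has 30 days: +30 → May 1, 2090 (74 left).
May has 31 days: +31 → Jun 1, 2090 (43 left).
Jun has 30 days: +30 → Jul 1, 2090 (13 left).
+13 → Jul 14, 2090.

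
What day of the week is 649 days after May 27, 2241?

May 27, 2241 is a Thursday.
649 mod 7 = 5, so 649 days after a Thursday is Thursday + 5 = Tuesday.

Tuesday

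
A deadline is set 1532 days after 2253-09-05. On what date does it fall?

+365 (one year) → Sep 5, 2254 (1167 left).
+365 (one year) → Sep 5, 2255 (802 left).
+366 (one year; includes Feb 29, 2256) → Sep 5, 2256 (436 left).
+365 (one year) → Sep 5, 2257 (71 left).
Sep has 30 days: +26 → Oct 1, 2257 (45 left).
Oct has 31 days: +31 → Nov 1, 2257 (14 left).
+14 → Nov 15, 2257.

November 15, 2257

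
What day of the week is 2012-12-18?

Doomsday rule: the anchor day for the 2000s is Tuesday. For year 12: 12÷12 = 1 r 0, and 0÷4 = 0, so 1+0+0 = 1.
Tuesday + 1 ≡ Wednesday — that's 2012's doomsday.
In December the doomsday date is Dec 12.
Dec 18 is 6 days after Dec 12; 6 mod 7 = 6, so Wednesday + 6 = Tuesday.

Tuesday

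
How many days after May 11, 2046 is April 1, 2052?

2152

May 11, 2046 → May 11, 2047: 365 days.
May 11, 2047 → May 11, 2048: 366 days (Feb 29, 2048 is in that span).
May 11, 2048 → May 11, 2049: 365 days.
May 11, 2049 → May 11, 2050: 365 days.
May 11, 2050 → May 11, 2051: 365 days.
May 11, 2051 → Jun 11, 2051: 31 days (May has 31).
Jun 11, 2051 → Jul 11, 2051: 30 days (June has 30).
Jul 11, 2051 → Aug 11, 2051: 31 days (July has 31).
Aug 11, 2051 → Sep 11, 2051: 31 days (August has 31).
Sep 11, 2051 → Oct 11, 2051: 30 days (September has 30).
Oct 11, 2051 → Nov 11, 2051: 31 days (October has 31).
Nov 11, 2051 → Dec 11, 2051: 30 days (November has 30).
Dec 11, 2051 → Jan 11, 2052: 31 days (December has 31).
Jan 11, 2052 → Feb 11, 2052: 31 days (January has 31).
Feb 11, 2052 → Mar 11, 2052: 29 days (February has 29).
Mar 11, 2052 → Apr 1, 2052: 21 days.
Total: 2152 days.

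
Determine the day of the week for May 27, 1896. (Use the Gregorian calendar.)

Wednesday

Doomsday rule: the anchor day for the 1800s is Friday. For year 96: 96÷12 = 8 r 0, and 0÷4 = 0, so 8+0+0 = 8.
Friday + 8 ≡ Saturday — that's 1896's doomsday.
In May the doomsday date is May 9.
May 27 is 18 days after May 9; 18 mod 7 = 4, so Saturday + 4 = Wednesday.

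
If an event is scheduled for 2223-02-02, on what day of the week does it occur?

Doomsday rule: the anchor day for the 2200s is Friday. For year 23: 23÷12 = 1 r 11, and 11÷4 = 2, so 1+11+2 = 14.
Friday + 14 ≡ Friday — that's 2223's doomsday.
In February the doomsday date is Feb 28 (2223 is not a leap year).
Feb 2 is 26 days before Feb 28; 26 mod 7 = 5, so Friday − 5 = Sunday.

Sunday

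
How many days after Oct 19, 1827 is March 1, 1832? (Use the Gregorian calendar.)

Oct 19, 1827 → Oct 19, 1828: 366 days (Feb 29, 1828 is in that span).
Oct 19, 1828 → Oct 19, 1829: 365 days.
Oct 19, 1829 → Oct 19, 1830: 365 days.
Oct 19, 1830 → Oct 19, 1831: 365 days.
Oct 19, 1831 → Nov 19, 1831: 31 days (October has 31).
Nov 19, 1831 → Dec 19, 1831: 30 days (November has 30).
Dec 19, 1831 → Jan 19, 1832: 31 days (December has 31).
Jan 19, 1832 → Feb 19, 1832: 31 days (January has 31).
Feb 19, 1832 → Mar 1, 1832: 11 days.
Total: 1595 days.

1595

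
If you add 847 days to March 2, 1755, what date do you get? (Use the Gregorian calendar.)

June 26, 1757

+366 (one year; includes Feb 29, 1756) → Mar 2, 1756 (481 left).
+365 (one year) → Mar 2, 1757 (116 left).
Mar has 31 days: +30 → Apr 1, 1757 (86 left).
Apr has 30 days: +30 → May 1, 1757 (56 left).
May has 31 days: +31 → Jun 1, 1757 (25 left).
+25 → Jun 26, 1757.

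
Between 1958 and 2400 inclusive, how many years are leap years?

Multiples of 4 in [1958,2400]: 111.
Of those, multiples of 100: 5 (not leap unless ÷400).
Multiples of 400: 2.
Leap years = 111 − 5 + 2 = 108.

108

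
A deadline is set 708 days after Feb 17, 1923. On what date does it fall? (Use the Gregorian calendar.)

+365 (one year) → Feb 17, 1924 (343 left).
Feb has 29 days: +13 → Mar 1, 1924 (330 left).
Mar has 31 days: +31 → Apr 1, 1924 (299 left).
Apr has 30 days: +30 → May 1, 1924 (269 left).
May has 31 days: +31 → Jun 1, 1924 (238 left).
Jun has 30 days: +30 → Jul 1, 1924 (208 left).
Jul has 31 days: +31 → Aug 1, 1924 (177 left).
Aug has 31 days: +31 → Sep 1, 1924 (146 left).
Sep has 30 days: +30 → Oct 1, 1924 (116 left).
Oct has 31 days: +31 → Nov 1, 1924 (85 left).
Nov has 30 days: +30 → Dec 1, 1924 (55 left).
Dec has 31 days: +31 → Jan 1, 1925 (24 left).
+24 → Jan 25, 1925.

January 25, 1925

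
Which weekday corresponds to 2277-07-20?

Friday

Doomsday rule: the anchor day for the 2200s is Friday. For year 77: 77÷12 = 6 r 5, and 5÷4 = 1, so 6+5+1 = 12.
Friday + 12 ≡ Wednesday — that's 2277's doomsday.
In July the doomsday date is Jul 11.
Jul 20 is 9 days after Jul 11; 9 mod 7 = 2, so Wednesday + 2 = Friday.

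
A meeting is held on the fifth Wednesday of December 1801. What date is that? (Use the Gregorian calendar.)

December 1, 1801 is a Tuesday.
The first Wednesday is therefore December 2 (1 days later).
The fifth Wednesday is 2 + 4×7 = December 30.

December 30, 1801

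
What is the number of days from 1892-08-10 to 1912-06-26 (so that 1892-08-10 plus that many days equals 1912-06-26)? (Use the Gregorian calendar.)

7259

Aug 10, 1892 → Aug 10, 1893: 365 days.
Aug 10, 1893 → Aug 10, 1894: 365 days.
Aug 10, 1894 → Aug 10, 1895: 365 days.
Aug 10, 1895 → Aug 10, 1896: 366 days (Feb 29, 1896 is in that span).
Aug 10, 1896 → Aug 10, 1897: 365 days.
Aug 10, 1897 → Aug 10, 1898: 365 days.
Aug 10, 1898 → Aug 10, 1899: 365 days.
Aug 10, 1899 → Aug 10, 1900: 365 days.
Aug 10, 1900 → Aug 10, 1901: 365 days.
Aug 10, 1901 → Aug 10, 1902: 365 days.
Aug 10, 1902 → Aug 10, 1903: 365 days.
Aug 10, 1903 → Aug 10, 1904: 366 days (Feb 29, 1904 is in that span).
Aug 10, 1904 → Aug 10, 1905: 365 days.
Aug 10, 1905 → Aug 10, 1906: 365 days.
Aug 10, 1906 → Aug 10, 1907: 365 days.
Aug 10, 1907 → Aug 10, 1908: 366 days (Feb 29, 1908 is in that span).
Aug 10, 1908 → Aug 10, 1909: 365 days.
Aug 10, 1909 → Aug 10, 1910: 365 days.
Aug 10, 1910 → Aug 10, 1911: 365 days.
Aug 10, 1911 → Sep 10, 1911: 31 days (August has 31).
Sep 10, 1911 → Oct 10, 1911: 30 days (September has 30).
Oct 10, 1911 → Nov 10, 1911: 31 days (October has 31).
Nov 10, 1911 → Dec 10, 1911: 30 days (November has 30).
Dec 10, 1911 → Jan 10, 1912: 31 days (December has 31).
Jan 10, 1912 → Feb 10, 1912: 31 days (January has 31).
Feb 10, 1912 → Mar 10, 1912: 29 days (February has 29).
Mar 10, 1912 → Apr 10, 1912: 31 days (March has 31).
Apr 10, 1912 → May 10, 1912: 30 days (April has 30).
May 10, 1912 → Jun 10, 1912: 31 days (May has 31).
Jun 10, 1912 → Jun 26, 1912: 16 days.
Total: 7259 days.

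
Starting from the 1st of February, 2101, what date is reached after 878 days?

+365 (one year) → Feb 1, 2102 (513 left).
+365 (one year) → Feb 1, 2103 (148 left).
Feb has 28 days: +28 → Mar 1, 2103 (120 left).
Mar has 31 days: +31 → Apr 1, 2103 (89 left).
Apr has 30 days: +30 → May 1, 2103 (59 left).
May has 31 days: +31 → Jun 1, 2103 (28 left).
+28 → Jun 29, 2103.

June 29, 2103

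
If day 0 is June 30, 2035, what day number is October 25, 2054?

Jun 30, 2035 → Jun 30, 2036: 366 days (Feb 29, 2036 is in that span).
Jun 30, 2036 → Jun 30, 2037: 365 days.
Jun 30, 2037 → Jun 30, 2038: 365 days.
Jun 30, 2038 → Jun 30, 2039: 365 days.
Jun 30, 2039 → Jun 30, 2040: 366 days (Feb 29, 2040 is in that span).
Jun 30, 2040 → Jun 30, 2041: 365 days.
Jun 30, 2041 → Jun 30, 2042: 365 days.
Jun 30, 2042 → Jun 30, 2043: 365 days.
Jun 30, 2043 → Jun 30, 2044: 366 days (Feb 29, 2044 is in that span).
Jun 30, 2044 → Jun 30, 2045: 365 days.
Jun 30, 2045 → Jun 30, 2046: 365 days.
Jun 30, 2046 → Jun 30, 2047: 365 days.
Jun 30, 2047 → Jun 30, 2048: 366 days (Feb 29, 2048 is in that span).
Jun 30, 2048 → Jun 30, 2049: 365 days.
Jun 30, 2049 → Jun 30, 2050: 365 days.
Jun 30, 2050 → Jun 30, 2051: 365 days.
Jun 30, 2051 → Jun 30, 2052: 366 days (Feb 29, 2052 is in that span).
Jun 30, 2052 → Jun 30, 2053: 365 days.
Jun 30, 2053 → Jun 30, 2054: 365 days.
Jun 30, 2054 → Jul 30, 2054: 30 days (June has 30).
Jul 30, 2054 → Aug 30, 2054: 31 days (July has 31).
Aug 30, 2054 → Sep 30, 2054: 31 days (August has 31).
Sep 30, 2054 → Oct 25, 2054: 25 days.
Total: 7057 days.

7057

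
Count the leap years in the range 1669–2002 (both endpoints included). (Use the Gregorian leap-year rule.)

Multiples of 4 in [1669,2002]: 83.
Of those, multiples of 100: 4 (not leap unless ÷400).
Multiples of 400: 1.
Leap years = 83 − 4 + 1 = 80.

80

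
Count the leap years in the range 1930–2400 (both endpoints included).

115

Multiples of 4 in [1930,2400]: 118.
Of those, multiples of 100: 5 (not leap unless ÷400).
Multiples of 400: 2.
Leap years = 118 − 5 + 2 = 115.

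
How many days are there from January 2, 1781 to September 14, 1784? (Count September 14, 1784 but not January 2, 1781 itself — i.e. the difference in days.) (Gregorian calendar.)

1351

Jan 2, 1781 → Jan 2, 1782: 365 days.
Jan 2, 1782 → Jan 2, 1783: 365 days.
Jan 2, 1783 → Jan 2, 1784: 365 days.
Jan 2, 1784 → Feb 2, 1784: 31 days (January has 31).
Feb 2, 1784 → Mar 2, 1784: 29 days (February has 29).
Mar 2, 1784 → Apr 2, 1784: 31 days (March has 31).
Apr 2, 1784 → May 2, 1784: 30 days (April has 30).
May 2, 1784 → Jun 2, 1784: 31 days (May has 31).
Jun 2, 1784 → Jul 2, 1784: 30 days (June has 30).
Jul 2, 1784 → Aug 2, 1784: 31 days (July has 31).
Aug 2, 1784 → Sep 2, 1784: 31 days (August has 31).
Sep 2, 1784 → Sep 14, 1784: 12 days.
Total: 1351 days.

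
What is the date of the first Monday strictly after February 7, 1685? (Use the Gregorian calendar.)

Feb 7, 1685 is a Wednesday.
From Wednesday to the next Monday is 5 days.
Feb 7, 1685 + 5 = Feb 12, 1685.

February 12, 1685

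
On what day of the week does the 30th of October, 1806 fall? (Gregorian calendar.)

Doomsday rule: the anchor day for the 1800s is Friday. For year 06: 6÷12 = 0 r 6, and 6÷4 = 1, so 0+6+1 = 7.
Friday + 7 ≡ Friday — that's 1806's doomsday.
In October the doomsday date is Oct 10.
Oct 30 is 20 days after Oct 10; 20 mod 7 = 6, so Friday + 6 = Thursday.

Thursday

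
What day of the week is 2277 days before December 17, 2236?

First find the weekday of Dec 17, 2236. Doomsday rule: the anchor day for the 2200s is Friday. For year 36: 36÷12 = 3 r 0, and 0÷4 = 0, so 3+0+0 = 3.
Friday + 3 ≡ Monday — that's 2236's doomsday.
In December the doomsday date is Dec 12.
Dec 17 is 5 days after Dec 12; 5 mod 7 = 5, so Monday + 5 = Saturday.
2277 mod 7 = 2, so 2277 days before a Saturday is Saturday − 2 = Thursday.

Thursday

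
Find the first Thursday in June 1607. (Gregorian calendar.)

June 7, 1607

June 1, 1607 is a Friday.
The first Thursday is therefore June 7 (6 days later).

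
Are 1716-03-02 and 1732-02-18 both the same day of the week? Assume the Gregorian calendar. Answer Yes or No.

From Mar 2, 1716 to Feb 18, 1732 is 5831 days.
5831 mod 7 = 0, so they are the same weekday.
(Mar 2, 1716 is a Monday; Feb 18, 1732 is a Monday.)

Yes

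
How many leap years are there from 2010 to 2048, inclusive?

Multiples of 4 in [2010,2048]: 10.
Of those, multiples of 100: 0 (not leap unless ÷400).
Multiples of 400: 0.
Leap years = 10 − 0 + 0 = 10.

10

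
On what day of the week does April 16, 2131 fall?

Monday

January 1, 2131 is a Monday.
Jan 1, 2131 → Feb 1, 2131: 31 days (January has 31).
Feb 1, 2131 → Mar 1, 2131: 28 days (February has 28).
Mar 1, 2131 → Apr 1, 2131: 31 days (March has 31).
Apr 1, 2131 → Apr 16, 2131: 15 days.
Total: 105 days.
105 mod 7 = 0, so Monday + 0 = Monday.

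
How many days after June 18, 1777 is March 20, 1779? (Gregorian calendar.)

Jun 18, 1777 → Jun 18, 1778: 365 days.
Jun 18, 1778 → Jul 18, 1778: 30 days (June has 30).
Jul 18, 1778 → Aug 18, 1778: 31 days (July has 31).
Aug 18, 1778 → Sep 18, 1778: 31 days (August has 31).
Sep 18, 1778 → Oct 18, 1778: 30 days (September has 30).
Oct 18, 1778 → Nov 18, 1778: 31 days (October has 31).
Nov 18, 1778 → Dec 18, 1778: 30 days (November has 30).
Dec 18, 1778 → Jan 18, 1779: 31 days (December has 31).
Jan 18, 1779 → Feb 18, 1779: 31 days (January has 31).
Feb 18, 1779 → Mar 18, 1779: 28 days (February has 28).
Mar 18, 1779 → Mar 20, 1779: 2 days.
Total: 640 days.

640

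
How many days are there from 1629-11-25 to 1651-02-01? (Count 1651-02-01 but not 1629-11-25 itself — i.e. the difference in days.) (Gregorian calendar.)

Nov 25, 1629 → Nov 25, 1630: 365 days.
Nov 25, 1630 → Nov 25, 1631: 365 days.
Nov 25, 1631 → Nov 25, 1632: 366 days (Feb 29, 1632 is in that span).
Nov 25, 1632 → Nov 25, 1633: 365 days.
Nov 25, 1633 → Nov 25, 1634: 365 days.
Nov 25, 1634 → Nov 25, 1635: 365 days.
Nov 25, 1635 → Nov 25, 1636: 366 days (Feb 29, 1636 is in that span).
Nov 25, 1636 → Nov 25, 1637: 365 days.
Nov 25, 1637 → Nov 25, 1638: 365 days.
Nov 25, 1638 → Nov 25, 1639: 365 days.
Nov 25, 1639 → Nov 25, 1640: 366 days (Feb 29, 1640 is in that span).
Nov 25, 1640 → Nov 25, 1641: 365 days.
Nov 25, 1641 → Nov 25, 1642: 365 days.
Nov 25, 1642 → Nov 25, 1643: 365 days.
Nov 25, 1643 → Nov 25, 1644: 366 days (Feb 29, 1644 is in that span).
Nov 25, 1644 → Nov 25, 1645: 365 days.
Nov 25, 1645 → Nov 25, 1646: 365 days.
Nov 25, 1646 → Nov 25, 1647: 365 days.
Nov 25, 1647 → Nov 25, 1648: 366 days (Feb 29, 1648 is in that span).
Nov 25, 1648 → Nov 25, 1649: 365 days.
Nov 25, 1649 → Nov 25, 1650: 365 days.
Nov 25, 1650 → Dec 25, 1650: 30 days (November has 30).
Dec 25, 1650 → Jan 25, 1651: 31 days (December has 31).
Jan 25, 1651 → Feb 1, 1651: 7 days.
Total: 7738 days.

7738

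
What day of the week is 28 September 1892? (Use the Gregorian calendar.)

January 1, 1892 is a Friday.
Jan 1, 1892 → Feb 1, 1892: 31 days (January has 31).
Feb 1, 1892 → Mar 1, 1892: 29 days (February has 29).
Mar 1, 1892 → Apr 1, 1892: 31 days (March has 31).
Apr 1, 1892 → May 1, 1892: 30 days (April has 30).
May 1, 1892 → Jun 1, 1892: 31 days (May has 31).
Jun 1, 1892 → Jul 1, 1892: 30 days (June has 30).
Jul 1, 1892 → Aug 1, 1892: 31 days (July has 31).
Aug 1, 1892 → Sep 1, 1892: 31 days (August has 31).
Sep 1, 1892 → Sep 28, 1892: 27 days.
Total: 271 days.
271 mod 7 = 5, so Friday + 5 = Wednesday.

Wednesday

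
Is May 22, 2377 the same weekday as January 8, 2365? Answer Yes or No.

No

From Jan 8, 2365 to May 22, 2377 is 4517 days.
4517 mod 7 = 2, so they are different weekdays.
(Jan 8, 2365 is a Friday; May 22, 2377 is a Sunday.)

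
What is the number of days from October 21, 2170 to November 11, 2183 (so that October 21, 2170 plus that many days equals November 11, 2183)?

Oct 21, 2170 → Oct 21, 2171: 365 days.
Oct 21, 2171 → Oct 21, 2172: 366 days (Feb 29, 2172 is in that span).
Oct 21, 2172 → Oct 21, 2173: 365 days.
Oct 21, 2173 → Oct 21, 2174: 365 days.
Oct 21, 2174 → Oct 21, 2175: 365 days.
Oct 21, 2175 → Oct 21, 2176: 366 days (Feb 29, 2176 is in that span).
Oct 21, 2176 → Oct 21, 2177: 365 days.
Oct 21, 2177 → Oct 21, 2178: 365 days.
Oct 21, 2178 → Oct 21, 2179: 365 days.
Oct 21, 2179 → Oct 21, 2180: 366 days (Feb 29, 2180 is in that span).
Oct 21, 2180 → Oct 21, 2181: 365 days.
Oct 21, 2181 → Oct 21, 2182: 365 days.
Oct 21, 2182 → Nov 21, 2182: 31 days (October has 31).
Nov 21, 2182 → Dec 21, 2182: 30 days (November has 30).
Dec 21, 2182 → Jan 21, 2183: 31 days (December has 31).
Jan 21, 2183 → Feb 21, 2183: 31 days (January has 31).
Feb 21, 2183 → Mar 21, 2183: 28 days (February has 28).
Mar 21, 2183 → Apr 21, 2183: 31 days (March has 31).
Apr 21, 2183 → May 21, 2183: 30 days (April has 30).
May 21, 2183 → Jun 21, 2183: 31 days (May has 31).
Jun 21, 2183 → Jul 21, 2183: 30 days (June has 30).
Jul 21, 2183 → Aug 21, 2183: 31 days (July has 31).
Aug 21, 2183 → Sep 21, 2183: 31 days (August has 31).
Sep 21, 2183 → Oct 21, 2183: 30 days (September has 30).
Oct 21, 2183 → Nov 11, 2183: 21 days.
Total: 4769 days.

4769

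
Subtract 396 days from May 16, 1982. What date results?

−16 → Apr 30, 1982 (end of Apr, 30 days; 380 left).
−30 → Mar 31, 1982 (end of Mar, 31 days; 350 left).
−31 → Feb 28, 1982 (end of Feb, 28 days; 319 left).
−28 → Jan 31, 1982 (end of Jan, 31 days; 291 left).
−31 → Dec 31, 1981 (end of Dec, 31 days; 260 left).
−31 → Nov 30, 1981 (end of Nov, 30 days; 229 left).
−30 → Oct 31, 1981 (end of Oct, 31 days; 199 left).
−31 → Sep 30, 1981 (end of Sep, 30 days; 168 left).
−30 → Aug 31, 1981 (end of Aug, 31 days; 138 left).
−31 → Jul 31, 1981 (end of Jul, 31 days; 107 left).
−31 → Jun 30, 1981 (end of Jun, 30 days; 76 left).
−30 → May 31, 1981 (end of May, 31 days; 46 left).
−31 → Apr 30, 1981 (end of Apr, 30 days; 15 left).
−15 → Apr 15, 1981.

April 15, 1981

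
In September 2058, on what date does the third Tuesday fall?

September 17, 2058

September 1, 2058 is a Sunday.
The first Tuesday is therefore September 3 (2 days later).
The third Tuesday is 3 + 2×7 = September 17.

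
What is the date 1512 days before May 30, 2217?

April 9, 2213

−365 (one year) → May 30, 2216 (1147 left).
−366 (one year; includes Feb 29, 2216) → May 30, 2215 (781 left).
−365 (one year) → May 30, 2214 (416 left).
−365 (one year) → May 30, 2213 (51 left).
−30 → Apr 30, 2213 (end of Apr, 30 days; 21 left).
−21 → Apr 9, 2213.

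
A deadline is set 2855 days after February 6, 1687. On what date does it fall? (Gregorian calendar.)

+365 (one year) → Feb 6, 1688 (2490 left).
+366 (one year; includes Feb 29, 1688) → Feb 6, 1689 (2124 left).
+365 (one year) → Feb 6, 1690 (1759 left).
+365 (one year) → Feb 6, 1691 (1394 left).
+365 (one year) → Feb 6, 1692 (1029 left).
+366 (one year; includes Feb 29, 1692) → Feb 6, 1693 (663 left).
+365 (one year) → Feb 6, 1694 (298 left).
Feb has 28 days: +23 → Mar 1, 1694 (275 left).
Mar has 31 days: +31 → Apr 1, 1694 (244 left).
Apr has 30 days: +30 → May 1, 1694 (214 left).
May has 31 days: +31 → Jun 1, 1694 (183 left).
Jun has 30 days: +30 → Jul 1, 1694 (153 left).
Jul has 31 days: +31 → Aug 1, 1694 (122 left).
Aug has 31 days: +31 → Sep 1, 1694 (91 left).
Sep has 30 days: +30 → Oct 1, 1694 (61 left).
Oct has 31 days: +31 → Nov 1, 1694 (30 left).
Nov has 30 days: +30 → Dec 1, 1694 (0 left).

December 1, 1694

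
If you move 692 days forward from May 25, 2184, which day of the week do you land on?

Monday

May 25, 2184 is a Tuesday.
692 mod 7 = 6, so 692 days after a Tuesday is Tuesday + 6 = Monday.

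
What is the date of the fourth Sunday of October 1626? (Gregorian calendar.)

October 1, 1626 is a Thursday.
The first Sunday is therefore October 4 (3 days later).
The fourth Sunday is 4 + 3×7 = October 25.

October 25, 1626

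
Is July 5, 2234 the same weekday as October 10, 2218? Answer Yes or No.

From Oct 10, 2218 to Jul 5, 2234 is 5747 days.
5747 mod 7 = 0, so they are the same weekday.
(Oct 10, 2218 is a Saturday; Jul 5, 2234 is a Saturday.)

Yes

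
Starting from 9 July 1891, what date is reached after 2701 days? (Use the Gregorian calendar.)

+366 (one year; includes Feb 29, 1892) → Jul 9, 1892 (2335 left).
+365 (one year) → Jul 9, 1893 (1970 left).
+365 (one year) → Jul 9, 1894 (1605 left).
+365 (one year) → Jul 9, 1895 (1240 left).
+366 (one year; includes Feb 29, 1896) → Jul 9, 1896 (874 left).
+365 (one year) → Jul 9, 1897 (509 left).
+365 (one year) → Jul 9, 1898 (144 left).
Jul has 31 days: +23 → Aug 1, 1898 (121 left).
Aug has 31 days: +31 → Sep 1, 1898 (90 left).
Sep has 30 days: +30 → Oct 1, 1898 (60 left).
Oct has 31 days: +31 → Nov 1, 1898 (29 left).
+29 → Nov 30, 1898.

November 30, 1898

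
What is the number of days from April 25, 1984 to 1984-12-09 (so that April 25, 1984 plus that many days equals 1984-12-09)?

Apr 25, 1984 → May 25, 1984: 30 days (April has 30).
May 25, 1984 → Jun 25, 1984: 31 days (May has 31).
Jun 25, 1984 → Jul 25, 1984: 30 days (June has 30).
Jul 25, 1984 → Aug 25, 1984: 31 days (July has 31).
Aug 25, 1984 → Sep 25, 1984: 31 days (August has 31).
Sep 25, 1984 → Oct 25, 1984: 30 days (September has 30).
Oct 25, 1984 → Nov 25, 1984: 31 days (October has 31).
Nov 25, 1984 → Dec 9, 1984: 14 days.
Total: 228 days.

228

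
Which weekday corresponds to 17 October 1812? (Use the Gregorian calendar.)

Saturday

January 1, 1812 is a Wednesday.
Jan 1, 1812 → Feb 1, 1812: 31 days (January has 31).
Feb 1, 1812 → Mar 1, 1812: 29 days (February has 29).
Mar 1, 1812 → Apr 1, 1812: 31 days (March has 31).
Apr 1, 1812 → May 1, 1812: 30 days (April has 30).
May 1, 1812 → Jun 1, 1812: 31 days (May has 31).
Jun 1, 1812 → Jul 1, 1812: 30 days (June has 30).
Jul 1, 1812 → Aug 1, 1812: 31 days (July has 31).
Aug 1, 1812 → Sep 1, 1812: 31 days (August has 31).
Sep 1, 1812 → Oct 1, 1812: 30 days (September has 30).
Oct 1, 1812 → Oct 17, 1812: 16 days.
Total: 290 days.
290 mod 7 = 3, so Wednesday + 3 = Saturday.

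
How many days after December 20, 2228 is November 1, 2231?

Dec 20, 2228 → Dec 20, 2229: 365 days.
Dec 20, 2229 → Dec 20, 2230: 365 days.
Dec 20, 2230 → Jan 20, 2231: 31 days (December has 31).
Jan 20, 2231 → Feb 20, 2231: 31 days (January has 31).
Feb 20, 2231 → Mar 20, 2231: 28 days (February has 28).
Mar 20, 2231 → Apr 20, 2231: 31 days (March has 31).
Apr 20, 2231 → May 20, 2231: 30 days (April has 30).
May 20, 2231 → Jun 20, 2231: 31 days (May has 31).
Jun 20, 2231 → Jul 20, 2231: 30 days (June has 30).
Jul 20, 2231 → Aug 20, 2231: 31 days (July has 31).
Aug 20, 2231 → Sep 20, 2231: 31 days (August has 31).
Sep 20, 2231 → Oct 20, 2231: 30 days (September has 30).
Oct 20, 2231 → Nov 1, 2231: 12 days.
Total: 1046 days.

1046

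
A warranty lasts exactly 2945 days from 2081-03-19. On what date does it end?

+365 (one year) → Mar 19, 2082 (2580 left).
+365 (one year) → Mar 19, 2083 (2215 left).
+366 (one year; includes Feb 29, 2084) → Mar 19, 2084 (1849 left).
+365 (one year) → Mar 19, 2085 (1484 left).
+365 (one year) → Mar 19, 2086 (1119 left).
+365 (one year) → Mar 19, 2087 (754 left).
+366 (one year; includes Feb 29, 2088) → Mar 19, 2088 (388 left).
Mar has 31 days: +13 → Apr 1, 2088 (375 left).
Apr has 30 days: +30 → May 1, 2088 (345 left).
May has 31 days: +31 → Jun 1, 2088 (314 left).
Jun has 30 days: +30 → Jul 1, 2088 (284 left).
Jul has 31 days: +31 → Aug 1, 2088 (253 left).
Aug has 31 days: +31 → Sep 1, 2088 (222 left).
Sep has 30 days: +30 → Oct 1, 2088 (192 left).
Oct has 31 days: +31 → Nov 1, 2088 (161 left).
Nov has 30 days: +30 → Dec 1, 2088 (131 left).
Dec has 31 days: +31 → Jan 1, 2089 (100 left).
Jan has 31 days: +31 → Feb 1, 2089 (69 left).
Feb has 28 days: +28 → Mar 1, 2089 (41 left).
Mar has 31 days: +31 → Apr 1, 2089 (10 left).
+10 → Apr 11, 2089.

April 11, 2089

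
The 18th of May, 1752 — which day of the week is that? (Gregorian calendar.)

Doomsday rule: the anchor day for the 1700s is Sunday. For year 52: 52÷12 = 4 r 4, and 4÷4 = 1, so 4+4+1 = 9.
Sunday + 9 ≡ Tuesday — that's 1752's doomsday.
In May the doomsday date is May 9.
May 18 is 9 days after May 9; 9 mod 7 = 2, so Tuesday + 2 = Thursday.

Thursday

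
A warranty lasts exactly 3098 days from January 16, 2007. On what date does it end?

+365 (one year) → Jan 16, 2008 (2733 left).
+366 (one year; includes Feb 29, 2008) → Jan 16, 2009 (2367 left).
+365 (one year) → Jan 16, 2010 (2002 left).
+365 (one year) → Jan 16, 2011 (1637 left).
+365 (one year) → Jan 16, 2012 (1272 left).
+366 (one year; includes Feb 29, 2012) → Jan 16, 2013 (906 left).
+365 (one year) → Jan 16, 2014 (541 left).
+365 (one year) → Jan 16, 2015 (176 left).
Jan has 31 days: +16 → Feb 1, 2015 (160 left).
Feb has 28 days: +28 → Mar 1, 2015 (132 left).
Mar has 31 days: +31 → Apr 1, 2015 (101 left).
Apr has 30 days: +30 → May 1, 2015 (71 left).
May has 31 days: +31 → Jun 1, 2015 (40 left).
Jun has 30 days: +30 → Jul 1, 2015 (10 left).
+10 → Jul 11, 2015.

July 11, 2015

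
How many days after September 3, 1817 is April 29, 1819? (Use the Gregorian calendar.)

603

Sep 3, 1817 → Sep 3, 1818: 365 days.
Sep 3, 1818 → Oct 3, 1818: 30 days (September has 30).
Oct 3, 1818 → Nov 3, 1818: 31 days (October has 31).
Nov 3, 1818 → Dec 3, 1818: 30 days (November has 30).
Dec 3, 1818 → Jan 3, 1819: 31 days (December has 31).
Jan 3, 1819 → Feb 3, 1819: 31 days (January has 31).
Feb 3, 1819 → Mar 3, 1819: 28 days (February has 28).
Mar 3, 1819 → Apr 3, 1819: 31 days (March has 31).
Apr 3, 1819 → Apr 29, 1819: 26 days.
Total: 603 days.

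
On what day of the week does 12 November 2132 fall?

Doomsday rule: the anchor day for the 2100s is Sunday. For year 32: 32÷12 = 2 r 8, and 8÷4 = 2, so 2+8+2 = 12.
Sunday + 12 ≡ Friday — that's 2132's doomsday.
In November the doomsday date is Nov 7.
Nov 12 is 5 days after Nov 7; 5 mod 7 = 5, so Friday + 5 = Wednesday.

Wednesday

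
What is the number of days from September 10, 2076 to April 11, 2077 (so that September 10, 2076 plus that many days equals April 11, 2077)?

Sep 10, 2076 → Oct 10, 2076: 30 days (September has 30).
Oct 10, 2076 → Nov 10, 2076: 31 days (October has 31).
Nov 10, 2076 → Dec 10, 2076: 30 days (November has 30).
Dec 10, 2076 → Jan 10, 2077: 31 days (December has 31).
Jan 10, 2077 → Feb 10, 2077: 31 days (January has 31).
Feb 10, 2077 → Mar 10, 2077: 28 days (February has 28).
Mar 10, 2077 → Apr 10, 2077: 31 days (March has 31).
Apr 10, 2077 → Apr 11, 2077: 1 days.
Total: 213 days.

213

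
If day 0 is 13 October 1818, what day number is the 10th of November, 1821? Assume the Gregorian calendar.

1124

Oct 13, 1818 → Oct 13, 1819: 365 days.
Oct 13, 1819 → Oct 13, 1820: 366 days (Feb 29, 1820 is in that span).
Oct 13, 1820 → Nov 13, 1820: 31 days (October has 31).
Nov 13, 1820 → Dec 13, 1820: 30 days (November has 30).
Dec 13, 1820 → Jan 13, 1821: 31 days (December has 31).
Jan 13, 1821 → Feb 13, 1821: 31 days (January has 31).
Feb 13, 1821 → Mar 13, 1821: 28 days (February has 28).
Mar 13, 1821 → Apr 13, 1821: 31 days (March has 31).
Apr 13, 1821 → May 13, 1821: 30 days (April has 30).
May 13, 1821 → Jun 13, 1821: 31 days (May has 31).
Jun 13, 1821 → Jul 13, 1821: 30 days (June has 30).
Jul 13, 1821 → Aug 13, 1821: 31 days (July has 31).
Aug 13, 1821 → Sep 13, 1821: 31 days (August has 31).
Sep 13, 1821 → Oct 13, 1821: 30 days (September has 30).
Oct 13, 1821 → Nov 10, 1821: 28 days.
Total: 1124 days.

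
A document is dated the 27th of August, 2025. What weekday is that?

January 1, 2025 is a Wednesday.
Jan 1, 2025 → Feb 1, 2025: 31 days (January has 31).
Feb 1, 2025 → Mar 1, 2025: 28 days (February has 28).
Mar 1, 2025 → Apr 1, 2025: 31 days (March has 31).
Apr 1, 2025 → May 1, 2025: 30 days (April has 30).
May 1, 2025 → Jun 1, 2025: 31 days (May has 31).
Jun 1, 2025 → Jul 1, 2025: 30 days (June has 30).
Jul 1, 2025 → Aug 1, 2025: 31 days (July has 31).
Aug 1, 2025 → Aug 27, 2025: 26 days.
Total: 238 days.
238 mod 7 = 0, so Wednesday + 0 = Wednesday.

Wednesday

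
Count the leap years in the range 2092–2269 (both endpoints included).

43

Multiples of 4 in [2092,2269]: 45.
Of those, multiples of 100: 2 (not leap unless ÷400).
Multiples of 400: 0.
Leap years = 45 − 2 + 0 = 43.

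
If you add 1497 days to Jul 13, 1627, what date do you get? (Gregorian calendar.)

+366 (one year; includes Feb 29, 1628) → Jul 13, 1628 (1131 left).
+365 (one year) → Jul 13, 1629 (766 left).
+365 (one year) → Jul 13, 1630 (401 left).
+365 (one year) → Jul 13, 1631 (36 left).
Jul has 31 days: +19 → Aug 1, 1631 (17 left).
+17 → Aug 18, 1631.

August 18, 1631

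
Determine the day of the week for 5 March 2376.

Doomsday rule: the anchor day for the 2300s is Wednesday. For year 76: 76÷12 = 6 r 4, and 4÷4 = 1, so 6+4+1 = 11.
Wednesday + 11 ≡ Sunday — that's 2376's doomsday.
In March the doomsday date is Mar 14.
Mar 5 is 9 days before Mar 14; 9 mod 7 = 2, so Sunday − 2 = Friday.

Friday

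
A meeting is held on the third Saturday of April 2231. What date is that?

April 16, 2231

April 1, 2231 is a Friday.
The first Saturday is therefore April 2 (1 days later).
The third Saturday is 2 + 2×7 = April 16.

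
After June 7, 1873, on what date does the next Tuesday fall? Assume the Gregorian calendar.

June 10, 1873

Jun 7, 1873 is a Saturday.
From Saturday to the next Tuesday is 3 days.
Jun 7, 1873 + 3 = Jun 10, 1873.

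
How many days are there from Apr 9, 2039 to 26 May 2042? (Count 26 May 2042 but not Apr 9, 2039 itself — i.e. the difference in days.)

1143

Apr 9, 2039 → Apr 9, 2040: 366 days (Feb 29, 2040 is in that span).
Apr 9, 2040 → Apr 9, 2041: 365 days.
Apr 9, 2041 → Apr 9, 2042: 365 days.
Apr 9, 2042 → May 9, 2042: 30 days (April has 30).
May 9, 2042 → May 26, 2042: 17 days.
Total: 1143 days.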